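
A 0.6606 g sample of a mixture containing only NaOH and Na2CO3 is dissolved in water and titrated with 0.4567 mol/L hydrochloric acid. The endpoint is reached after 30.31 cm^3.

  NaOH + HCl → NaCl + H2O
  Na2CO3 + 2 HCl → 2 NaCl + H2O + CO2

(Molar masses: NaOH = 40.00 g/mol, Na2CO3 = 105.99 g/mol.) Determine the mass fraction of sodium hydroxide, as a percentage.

34.01 %

n(HCl) = 0.03031 × 0.4567 = 0.01384 mol
Let x = n(NaOH), y = n(Na2CO3).
Titrant: 1x + 2y = 0.01384;  mass: 40.00x + 105.99y = 0.6606
Solving, x = 5.617 × 10^-3 mol, y = 4.113 × 10^-3 mol
mass of NaOH = 5.617 × 10^-3 × 40.00 = 0.2247 g
% NaOH = 0.2247 / 0.6606 × 100 = 34.01 %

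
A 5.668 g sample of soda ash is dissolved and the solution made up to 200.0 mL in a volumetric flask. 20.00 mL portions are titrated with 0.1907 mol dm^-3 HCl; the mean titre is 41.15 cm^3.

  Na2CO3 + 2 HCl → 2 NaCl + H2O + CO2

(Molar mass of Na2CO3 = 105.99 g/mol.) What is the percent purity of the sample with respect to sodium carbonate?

73.37 %

n(HCl) per titration = 0.04115 × 0.1907 = 7.847 × 10^-3 mol
From the 1:2 ratio, n(Na2CO3) in each aliquot = 1/2 × 7.847 × 10^-3 = 3.924 × 10^-3 mol
n(Na2CO3) in the whole flask = 3.924 × 10^-3 × 200.0/20.00 = 0.03924 mol
mass of Na2CO3 = 0.03924 × 105.99 = 4.159 g
% Na2CO3 = 4.159 / 5.668 × 100 = 73.37 %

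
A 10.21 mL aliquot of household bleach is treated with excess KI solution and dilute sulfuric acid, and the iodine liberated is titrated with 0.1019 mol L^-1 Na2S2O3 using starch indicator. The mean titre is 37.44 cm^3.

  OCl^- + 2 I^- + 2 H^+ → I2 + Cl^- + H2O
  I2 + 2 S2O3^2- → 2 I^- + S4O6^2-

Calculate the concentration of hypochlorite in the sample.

n(S2O3^2-) = 0.03744 × 0.1019 = 3.815 × 10^-3 mol
n(I2) = n(S2O3^2-)/2 = 1.908 × 10^-3 mol
n(OCl^-) in the aliquot = 1.908 × 10^-3 mol (1:1 ratio)
[OCl^-] = 1.908 × 10^-3 / 0.01021 = 0.1868 mol/L

0.1868 mol/L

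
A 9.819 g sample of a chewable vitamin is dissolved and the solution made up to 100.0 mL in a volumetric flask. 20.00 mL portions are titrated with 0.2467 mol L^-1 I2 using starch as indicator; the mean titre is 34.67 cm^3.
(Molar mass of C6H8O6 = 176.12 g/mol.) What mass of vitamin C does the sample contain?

C6H8O6 + I2 → C6H6O6 + 2 HI
n(I2) per titration = 0.03467 × 0.2467 = 8.553 × 10^-3 mol
n(C6H8O6) in each aliquot = 8.553 × 10^-3 mol (1:1 ratio)
n(C6H8O6) in the whole flask = 8.553 × 10^-3 × 100.0/20.00 = 0.04277 mol
mass of C6H8O6 = 0.04277 × 176.12 = 7.532 g

7.532 g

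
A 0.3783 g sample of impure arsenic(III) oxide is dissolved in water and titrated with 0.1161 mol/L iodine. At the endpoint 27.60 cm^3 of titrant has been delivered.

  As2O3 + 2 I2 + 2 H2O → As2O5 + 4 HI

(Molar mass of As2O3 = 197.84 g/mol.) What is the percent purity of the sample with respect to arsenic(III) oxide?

n(I2) = 0.02760 L × 0.1161 mol/L = 3.204 × 10^-3 mol
From the 1:2 ratio, n(As2O3) = 1/2 × 3.204 × 10^-3 = 1.602 × 10^-3 mol
mass of As2O3 = 1.602 × 10^-3 × 197.84 g/mol = 0.3170 g
% As2O3 = 0.3170 / 0.3783 × 100 = 83.79 %

83.79 %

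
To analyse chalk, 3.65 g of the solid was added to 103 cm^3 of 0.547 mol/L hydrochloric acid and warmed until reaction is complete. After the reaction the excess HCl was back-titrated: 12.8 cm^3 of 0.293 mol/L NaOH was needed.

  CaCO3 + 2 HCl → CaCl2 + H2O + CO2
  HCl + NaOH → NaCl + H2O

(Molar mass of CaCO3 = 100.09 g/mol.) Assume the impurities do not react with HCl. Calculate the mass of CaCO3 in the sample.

n(HCl) added = 0.103 × 0.547 = 0.0563 mol
n(NaOH) used in back-titration = 0.0128 × 0.293 = 3.75 × 10^-3 mol
n(HCl) left over = 3.75 × 10^-3 mol (1:1 ratio)
n(HCl) consumed by analyte = 0.0563 − 3.75 × 10^-3 = 0.0526 mol
From the 1:2 ratio, n(CaCO3) = 1/2 × 0.0526 = 0.0263 mol
mass of CaCO3 = 0.0263 × 100.09 = 2.63 g

2.63 g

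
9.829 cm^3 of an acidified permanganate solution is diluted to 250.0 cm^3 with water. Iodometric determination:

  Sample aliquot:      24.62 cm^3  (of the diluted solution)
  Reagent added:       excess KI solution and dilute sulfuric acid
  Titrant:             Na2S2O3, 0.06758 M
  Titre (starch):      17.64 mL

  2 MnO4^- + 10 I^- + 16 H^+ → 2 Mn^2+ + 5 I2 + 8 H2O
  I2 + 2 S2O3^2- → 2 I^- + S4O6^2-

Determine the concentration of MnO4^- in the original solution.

n(S2O3^2-) = 0.01764 × 0.06758 = 1.192 × 10^-3 mol
n(I2) = n(S2O3^2-)/2 = 5.961 × 10^-4 mol
From the 2:5 ratio, n(MnO4^-) in the aliquot = 2/5 × 5.961 × 10^-4 = 2.384 × 10^-4 mol
[MnO4^-]_dilute = 2.384 × 10^-4 / 0.02462 = 0.009684 mol/L
[MnO4^-]_original = 0.009684 × 250.0/9.829 = 0.2463 mol/L

0.2463 M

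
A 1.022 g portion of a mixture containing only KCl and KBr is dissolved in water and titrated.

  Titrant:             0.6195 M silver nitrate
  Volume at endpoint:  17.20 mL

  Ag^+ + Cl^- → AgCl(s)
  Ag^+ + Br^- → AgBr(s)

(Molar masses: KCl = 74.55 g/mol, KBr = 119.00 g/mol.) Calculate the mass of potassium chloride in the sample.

n(AgNO3) = 0.01720 × 0.6195 = 0.01066 mol
Let x = n(KCl), y = n(KBr).
Titrant: 1x + 1y = 0.01066;  mass: 74.55x + 119.00y = 1.022
Solving, x = 5.534 × 10^-3 mol, y = 5.121 × 10^-3 mol
mass of KCl = 5.534 × 10^-3 × 74.55 = 0.4126 g

0.4126 g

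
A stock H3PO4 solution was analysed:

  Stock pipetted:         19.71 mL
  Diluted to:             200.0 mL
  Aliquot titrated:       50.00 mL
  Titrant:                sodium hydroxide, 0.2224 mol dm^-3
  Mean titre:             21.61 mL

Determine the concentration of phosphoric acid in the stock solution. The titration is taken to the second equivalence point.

0.4877 mol/L

H3PO4 + 2 NaOH → Na2HPO4 + 2 H2O
n(NaOH) = 0.02161 × 0.2224 = 4.806 × 10^-3 mol
From the 1:2 ratio, n(H3PO4) in the aliquot = 1/2 × 4.806 × 10^-3 = 2.403 × 10^-3 mol
[H3PO4]_dilute = 2.403 × 10^-3 / 0.05000 = 0.04806 mol/L
Dilution factor = 200.0 / 19.71 = 10.15
[H3PO4]_stock = 0.04806 × 10.15 = 0.4877 mol/L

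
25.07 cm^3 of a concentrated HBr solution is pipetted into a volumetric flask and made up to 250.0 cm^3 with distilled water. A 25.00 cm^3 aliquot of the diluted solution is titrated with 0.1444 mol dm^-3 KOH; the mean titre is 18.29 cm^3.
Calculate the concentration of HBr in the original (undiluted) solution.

HBr + KOH → KBr + H2O
n(KOH) = 0.01829 × 0.1444 = 2.641 × 10^-3 mol
n(HBr) in the aliquot = 2.641 × 10^-3 mol (1:1 ratio)
[HBr]_dilute = 2.641 × 10^-3 / 0.02500 = 0.1056 mol/L
Dilution factor = 250.0 / 25.07 = 9.972
[HBr]_stock = 0.1056 × 9.972 = 1.053 mol/L

1.053 mol/L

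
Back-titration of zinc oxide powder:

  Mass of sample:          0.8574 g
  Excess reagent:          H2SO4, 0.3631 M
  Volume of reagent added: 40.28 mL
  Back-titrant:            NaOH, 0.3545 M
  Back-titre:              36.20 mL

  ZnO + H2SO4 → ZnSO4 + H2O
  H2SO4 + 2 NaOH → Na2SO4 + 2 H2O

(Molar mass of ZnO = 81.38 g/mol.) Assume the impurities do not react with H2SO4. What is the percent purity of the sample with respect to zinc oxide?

n(H2SO4) added = 0.04028 × 0.3631 = 0.01463 mol
n(NaOH) used in back-titration = 0.03620 × 0.3545 = 0.01283 mol
From the 1:2 ratio, n(H2SO4) left over = 1/2 × 0.01283 = 6.416 × 10^-3 mol
n(H2SO4) consumed by analyte = 0.01463 − 6.416 × 10^-3 = 8.209 × 10^-3 mol
n(ZnO) = 8.209 × 10^-3 mol (1:1 ratio)
mass of ZnO = 8.209 × 10^-3 × 81.38 = 0.6681 g
% ZnO = 0.6681 / 0.8574 × 100 = 77.92 %

77.92 %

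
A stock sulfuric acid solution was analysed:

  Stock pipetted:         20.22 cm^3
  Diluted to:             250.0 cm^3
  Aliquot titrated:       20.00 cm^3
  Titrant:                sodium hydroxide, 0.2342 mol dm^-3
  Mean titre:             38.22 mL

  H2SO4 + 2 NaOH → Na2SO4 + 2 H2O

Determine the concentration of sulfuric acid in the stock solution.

n(NaOH) = 0.03822 × 0.2342 = 8.951 × 10^-3 mol
From the 1:2 ratio, n(H2SO4) in the aliquot = 1/2 × 8.951 × 10^-3 = 4.476 × 10^-3 mol
[H2SO4]_dilute = 4.476 × 10^-3 / 0.02000 = 0.2238 mol/L
Dilution factor = 250.0 / 20.22 = 12.36
[H2SO4]_stock = 0.2238 × 12.36 = 2.767 mol/L

2.767 mol/L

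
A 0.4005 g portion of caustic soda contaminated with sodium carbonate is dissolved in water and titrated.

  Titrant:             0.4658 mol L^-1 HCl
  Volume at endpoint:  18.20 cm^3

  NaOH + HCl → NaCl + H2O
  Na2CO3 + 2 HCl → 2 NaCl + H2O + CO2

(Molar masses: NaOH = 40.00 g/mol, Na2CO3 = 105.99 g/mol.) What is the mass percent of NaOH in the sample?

37.48 %

n(HCl) = 0.01820 × 0.4658 = 8.478 × 10^-3 mol
Let x = n(NaOH), y = n(Na2CO3).
Titrant: 1x + 2y = 8.478 × 10^-3;  mass: 40.00x + 105.99y = 0.4005
Solving, x = 3.753 × 10^-3 mol, y = 2.362 × 10^-3 mol
mass of NaOH = 3.753 × 10^-3 × 40.00 = 0.1501 g
% NaOH = 0.1501 / 0.4005 × 100 = 37.48 %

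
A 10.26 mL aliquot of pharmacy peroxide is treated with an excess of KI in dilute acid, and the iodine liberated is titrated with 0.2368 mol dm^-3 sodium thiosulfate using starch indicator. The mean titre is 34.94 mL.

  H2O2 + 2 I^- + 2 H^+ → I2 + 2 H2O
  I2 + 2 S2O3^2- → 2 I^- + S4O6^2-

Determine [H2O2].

n(S2O3^2-) = 0.03494 × 0.2368 = 8.274 × 10^-3 mol
n(I2) = n(S2O3^2-)/2 = 4.137 × 10^-3 mol
n(H2O2) in the aliquot = 4.137 × 10^-3 mol (1:1 ratio)
[H2O2] = 4.137 × 10^-3 / 0.01026 = 0.4032 mol/L

0.4032 mol/L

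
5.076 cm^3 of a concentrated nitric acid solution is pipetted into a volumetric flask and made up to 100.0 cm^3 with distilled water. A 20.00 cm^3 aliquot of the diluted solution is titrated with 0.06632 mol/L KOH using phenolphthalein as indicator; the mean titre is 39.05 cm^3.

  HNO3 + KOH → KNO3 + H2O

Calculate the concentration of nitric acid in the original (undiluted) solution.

n(KOH) = 0.03905 × 0.06632 = 2.590 × 10^-3 mol
n(HNO3) in the aliquot = 2.590 × 10^-3 mol (1:1 ratio)
[HNO3]_dilute = 2.590 × 10^-3 / 0.02000 = 0.1295 mol/L
Dilution factor = 100.0 / 5.076 = 19.70
[HNO3]_stock = 0.1295 × 19.70 = 2.551 mol/L

2.551 mol/L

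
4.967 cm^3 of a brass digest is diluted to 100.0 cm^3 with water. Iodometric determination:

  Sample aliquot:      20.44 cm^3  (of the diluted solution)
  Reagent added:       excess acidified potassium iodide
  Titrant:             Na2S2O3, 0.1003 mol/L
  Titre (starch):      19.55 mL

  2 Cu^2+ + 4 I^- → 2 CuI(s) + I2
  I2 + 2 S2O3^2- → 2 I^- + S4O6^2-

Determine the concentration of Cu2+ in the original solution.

1.931 mol/L

n(S2O3^2-) = 0.01955 × 0.1003 = 1.961 × 10^-3 mol
n(I2) = n(S2O3^2-)/2 = 9.804 × 10^-4 mol
From the 2:1 ratio, n(Cu2+) in the aliquot = 2/1 × 9.804 × 10^-4 = 1.961 × 10^-3 mol
[Cu2+]_dilute = 1.961 × 10^-3 / 0.02044 = 0.09593 mol/L
[Cu2+]_original = 0.09593 × 100.0/4.967 = 1.931 mol/L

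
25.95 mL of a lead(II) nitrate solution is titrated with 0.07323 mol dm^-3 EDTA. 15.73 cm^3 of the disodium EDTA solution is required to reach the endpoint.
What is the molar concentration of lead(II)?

Pb^2+ + EDTA^4- → [Pb(EDTA)]^2-
n(EDTA) = 0.01573 L × 0.07323 mol/L = 1.152 × 10^-3 mol
n(Pb2+) = 1.152 × 10^-3 mol (1:1 mole ratio)
[Pb2+] = 1.152 × 10^-3 mol / 0.02595 L = 0.04439 mol/L

0.04439 mol/L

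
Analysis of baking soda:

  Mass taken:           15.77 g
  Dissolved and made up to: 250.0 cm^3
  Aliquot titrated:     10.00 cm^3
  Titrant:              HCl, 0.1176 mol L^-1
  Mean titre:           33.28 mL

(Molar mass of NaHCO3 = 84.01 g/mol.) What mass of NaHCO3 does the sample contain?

NaHCO3 + HCl → NaCl + H2O + CO2
n(HCl) per titration = 0.03328 × 0.1176 = 3.914 × 10^-3 mol
n(NaHCO3) in each aliquot = 3.914 × 10^-3 mol (1:1 ratio)
n(NaHCO3) in the whole flask = 3.914 × 10^-3 × 250.0/10.00 = 0.09784 mol
mass of NaHCO3 = 0.09784 × 84.01 = 8.220 g

8.220 g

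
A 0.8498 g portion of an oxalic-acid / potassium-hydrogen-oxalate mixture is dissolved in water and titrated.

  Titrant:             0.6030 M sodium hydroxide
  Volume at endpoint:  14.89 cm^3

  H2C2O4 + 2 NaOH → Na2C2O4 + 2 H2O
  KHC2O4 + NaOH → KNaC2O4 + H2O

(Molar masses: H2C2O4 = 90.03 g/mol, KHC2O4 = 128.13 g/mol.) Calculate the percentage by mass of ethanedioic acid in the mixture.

n(NaOH) = 0.01489 × 0.6030 = 8.979 × 10^-3 mol
Let x = n(H2C2O4), y = n(KHC2O4).
Titrant: 2x + 1y = 8.979 × 10^-3;  mass: 90.03x + 128.13y = 0.8498
Solving, x = 1.809 × 10^-3 mol, y = 5.362 × 10^-3 mol
mass of H2C2O4 = 1.809 × 10^-3 × 90.03 = 0.1628 g
% H2C2O4 = 0.1628 / 0.8498 × 100 = 19.16 %

19.16 %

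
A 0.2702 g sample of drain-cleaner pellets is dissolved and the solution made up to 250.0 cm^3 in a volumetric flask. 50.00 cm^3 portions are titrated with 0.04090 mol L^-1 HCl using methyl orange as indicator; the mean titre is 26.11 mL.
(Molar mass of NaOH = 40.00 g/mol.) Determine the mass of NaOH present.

NaOH + HCl → NaCl + H2O
n(HCl) per titration = 0.02611 × 0.04090 = 1.068 × 10^-3 mol
n(NaOH) in each aliquot = 1.068 × 10^-3 mol (1:1 ratio)
n(NaOH) in the whole flask = 1.068 × 10^-3 × 250.0/50.00 = 5.339 × 10^-3 mol
mass of NaOH = 5.339 × 10^-3 × 40.00 = 0.2136 g

0.2136 g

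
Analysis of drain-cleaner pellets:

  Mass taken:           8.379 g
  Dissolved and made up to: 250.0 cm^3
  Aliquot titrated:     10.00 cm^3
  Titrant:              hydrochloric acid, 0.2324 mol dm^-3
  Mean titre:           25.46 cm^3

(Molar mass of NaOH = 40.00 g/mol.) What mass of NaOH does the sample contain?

NaOH + HCl → NaCl + H2O
n(HCl) per titration = 0.02546 × 0.2324 = 5.917 × 10^-3 mol
n(NaOH) in each aliquot = 5.917 × 10^-3 mol (1:1 ratio)
n(NaOH) in the whole flask = 5.917 × 10^-3 × 250.0/10.00 = 0.1479 mol
mass of NaOH = 0.1479 × 40.00 = 5.917 g

5.917 g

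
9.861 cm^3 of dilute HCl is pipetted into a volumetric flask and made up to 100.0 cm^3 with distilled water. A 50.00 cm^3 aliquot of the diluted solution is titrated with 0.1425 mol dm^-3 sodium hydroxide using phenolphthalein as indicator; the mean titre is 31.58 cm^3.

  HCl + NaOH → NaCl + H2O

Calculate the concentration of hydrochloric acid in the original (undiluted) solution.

n(NaOH) = 0.03158 × 0.1425 = 4.500 × 10^-3 mol
n(HCl) in the aliquot = 4.500 × 10^-3 mol (1:1 ratio)
[HCl]_dilute = 4.500 × 10^-3 / 0.05000 = 0.09000 mol/L
Dilution factor = 100.0 / 9.861 = 10.14
[HCl]_stock = 0.09000 × 10.14 = 0.9127 mol/L

0.9127 mol/L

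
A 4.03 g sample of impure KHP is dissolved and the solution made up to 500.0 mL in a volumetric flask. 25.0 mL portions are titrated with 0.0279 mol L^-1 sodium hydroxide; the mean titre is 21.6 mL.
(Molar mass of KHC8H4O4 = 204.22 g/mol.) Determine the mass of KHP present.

KHC8H4O4 + NaOH → KNaC8H4O4 + H2O
n(NaOH) per titration = 0.0216 × 0.0279 = 6.03 × 10^-4 mol
n(KHC8H4O4) in each aliquot = 6.03 × 10^-4 mol (1:1 ratio)
n(KHC8H4O4) in the whole flask = 6.03 × 10^-4 × 500.0/25.0 = 0.0121 mol
mass of KHC8H4O4 = 0.0121 × 204.22 = 2.46 g

2.46 g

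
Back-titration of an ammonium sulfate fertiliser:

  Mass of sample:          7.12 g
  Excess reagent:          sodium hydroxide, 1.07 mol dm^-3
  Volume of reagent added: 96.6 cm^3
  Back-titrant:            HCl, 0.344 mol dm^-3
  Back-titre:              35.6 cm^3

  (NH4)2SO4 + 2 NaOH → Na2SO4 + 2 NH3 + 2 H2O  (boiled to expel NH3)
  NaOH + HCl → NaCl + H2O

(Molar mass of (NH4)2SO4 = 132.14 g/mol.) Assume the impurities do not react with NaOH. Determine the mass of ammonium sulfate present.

6.02 g

n(NaOH) added = 0.0966 × 1.07 = 0.103 mol
n(HCl) used in back-titration = 0.0356 × 0.344 = 0.0122 mol
n(NaOH) left over = 0.0122 mol (1:1 ratio)
n(NaOH) consumed by analyte = 0.103 − 0.0122 = 0.0911 mol
From the 1:2 ratio, n((NH4)2SO4) = 1/2 × 0.0911 = 0.0456 mol
mass of (NH4)2SO4 = 0.0456 × 132.14 = 6.02 g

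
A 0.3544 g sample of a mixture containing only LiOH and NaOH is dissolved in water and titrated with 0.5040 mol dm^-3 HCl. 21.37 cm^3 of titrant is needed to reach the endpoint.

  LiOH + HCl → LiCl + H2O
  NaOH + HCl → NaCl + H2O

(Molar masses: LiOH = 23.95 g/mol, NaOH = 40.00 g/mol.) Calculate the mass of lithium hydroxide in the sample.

0.1140 g

n(HCl) = 0.02137 × 0.5040 = 0.01077 mol
Let x = n(LiOH), y = n(NaOH).
Titrant: 1x + 1y = 0.01077;  mass: 23.95x + 40.00y = 0.3544
Solving, x = 4.761 × 10^-3 mol, y = 6.009 × 10^-3 mol
mass of LiOH = 4.761 × 10^-3 × 23.95 = 0.1140 g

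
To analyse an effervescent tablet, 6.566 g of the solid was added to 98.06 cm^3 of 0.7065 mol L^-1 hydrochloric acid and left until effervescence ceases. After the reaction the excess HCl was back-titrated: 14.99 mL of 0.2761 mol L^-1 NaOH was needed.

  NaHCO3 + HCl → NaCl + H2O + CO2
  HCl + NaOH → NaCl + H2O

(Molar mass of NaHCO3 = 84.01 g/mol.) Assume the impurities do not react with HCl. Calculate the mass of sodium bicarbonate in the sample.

5.472 g

n(HCl) added = 0.09806 × 0.7065 = 0.06928 mol
n(NaOH) used in back-titration = 0.01499 × 0.2761 = 4.139 × 10^-3 mol
n(HCl) left over = 4.139 × 10^-3 mol (1:1 ratio)
n(HCl) consumed by analyte = 0.06928 − 4.139 × 10^-3 = 0.06514 mol
n(NaHCO3) = 0.06514 mol (1:1 ratio)
mass of NaHCO3 = 0.06514 × 84.01 = 5.472 g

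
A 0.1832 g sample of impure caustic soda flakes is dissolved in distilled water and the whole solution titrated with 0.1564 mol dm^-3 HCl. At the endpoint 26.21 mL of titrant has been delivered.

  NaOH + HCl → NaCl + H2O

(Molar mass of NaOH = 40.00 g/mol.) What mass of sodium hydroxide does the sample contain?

n(HCl) = 0.02621 L × 0.1564 mol/L = 4.099 × 10^-3 mol
n(NaOH) = 4.099 × 10^-3 mol (1:1 ratio)
mass of NaOH = 4.099 × 10^-3 × 40.00 g/mol = 0.1640 g

0.1640 g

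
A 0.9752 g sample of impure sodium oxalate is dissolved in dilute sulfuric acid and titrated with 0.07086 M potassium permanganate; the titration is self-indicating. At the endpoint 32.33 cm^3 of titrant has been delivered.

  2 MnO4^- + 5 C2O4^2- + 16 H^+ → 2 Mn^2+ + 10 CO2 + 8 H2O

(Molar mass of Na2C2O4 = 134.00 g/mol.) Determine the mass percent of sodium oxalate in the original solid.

78.70 %

n(KMnO4) = 0.03233 L × 0.07086 mol/L = 2.291 × 10^-3 mol
From the 5:2 ratio, n(Na2C2O4) = 5/2 × 2.291 × 10^-3 = 5.727 × 10^-3 mol
mass of Na2C2O4 = 5.727 × 10^-3 × 134.00 g/mol = 0.7675 g
% Na2C2O4 = 0.7675 / 0.9752 × 100 = 78.70 %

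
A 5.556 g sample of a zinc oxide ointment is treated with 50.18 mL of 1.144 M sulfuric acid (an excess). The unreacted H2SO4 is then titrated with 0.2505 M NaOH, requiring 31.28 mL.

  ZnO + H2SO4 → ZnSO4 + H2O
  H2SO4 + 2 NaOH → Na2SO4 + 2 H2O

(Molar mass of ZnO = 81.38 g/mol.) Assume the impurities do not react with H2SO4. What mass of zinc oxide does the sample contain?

n(H2SO4) added = 0.05018 × 1.144 = 0.05741 mol
n(NaOH) used in back-titration = 0.03128 × 0.2505 = 7.836 × 10^-3 mol
From the 1:2 ratio, n(H2SO4) left over = 1/2 × 7.836 × 10^-3 = 3.918 × 10^-3 mol
n(H2SO4) consumed by analyte = 0.05741 − 3.918 × 10^-3 = 0.05349 mol
n(ZnO) = 0.05349 mol (1:1 ratio)
mass of ZnO = 0.05349 × 81.38 = 4.353 g

4.353 g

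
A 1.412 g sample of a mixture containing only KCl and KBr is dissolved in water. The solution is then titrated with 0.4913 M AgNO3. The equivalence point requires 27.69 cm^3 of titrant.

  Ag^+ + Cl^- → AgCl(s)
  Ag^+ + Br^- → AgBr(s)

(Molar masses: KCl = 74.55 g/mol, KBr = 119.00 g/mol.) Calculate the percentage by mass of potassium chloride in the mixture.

n(AgNO3) = 0.02769 × 0.4913 = 0.01360 mol
Let x = n(KCl), y = n(KBr).
Titrant: 1x + 1y = 0.01360;  mass: 74.55x + 119.00y = 1.412
Solving, x = 4.654 × 10^-3 mol, y = 8.950 × 10^-3 mol
mass of KCl = 4.654 × 10^-3 × 74.55 = 0.3470 g
% KCl = 0.3470 / 1.412 × 100 = 24.57 %

24.57 %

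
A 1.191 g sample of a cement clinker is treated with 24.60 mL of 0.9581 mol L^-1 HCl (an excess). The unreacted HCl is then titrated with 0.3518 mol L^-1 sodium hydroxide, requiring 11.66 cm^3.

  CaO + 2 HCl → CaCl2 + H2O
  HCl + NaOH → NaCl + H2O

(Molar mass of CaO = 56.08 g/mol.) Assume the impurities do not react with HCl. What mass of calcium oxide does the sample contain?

n(HCl) added = 0.02460 × 0.9581 = 0.02357 mol
n(NaOH) used in back-titration = 0.01166 × 0.3518 = 4.102 × 10^-3 mol
n(HCl) left over = 4.102 × 10^-3 mol (1:1 ratio)
n(HCl) consumed by analyte = 0.02357 − 4.102 × 10^-3 = 0.01947 mol
From the 1:2 ratio, n(CaO) = 1/2 × 0.01947 = 9.734 × 10^-3 mol
mass of CaO = 9.734 × 10^-3 × 56.08 = 0.5459 g

0.5459 g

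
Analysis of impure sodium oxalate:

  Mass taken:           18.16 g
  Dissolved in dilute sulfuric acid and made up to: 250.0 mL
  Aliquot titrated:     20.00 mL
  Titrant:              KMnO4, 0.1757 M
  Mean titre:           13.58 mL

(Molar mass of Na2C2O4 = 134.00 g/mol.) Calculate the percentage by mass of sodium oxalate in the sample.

2 MnO4^- + 5 C2O4^2- + 16 H^+ → 2 Mn^2+ + 10 CO2 + 8 H2O
n(KMnO4) per titration = 0.01358 × 0.1757 = 2.386 × 10^-3 mol
From the 5:2 ratio, n(Na2C2O4) in each aliquot = 5/2 × 2.386 × 10^-3 = 5.965 × 10^-3 mol
n(Na2C2O4) in the whole flask = 5.965 × 10^-3 × 250.0/20.00 = 0.07456 mol
mass of Na2C2O4 = 0.07456 × 134.00 = 9.991 g
% Na2C2O4 = 9.991 / 18.16 × 100 = 55.02 %

55.02 %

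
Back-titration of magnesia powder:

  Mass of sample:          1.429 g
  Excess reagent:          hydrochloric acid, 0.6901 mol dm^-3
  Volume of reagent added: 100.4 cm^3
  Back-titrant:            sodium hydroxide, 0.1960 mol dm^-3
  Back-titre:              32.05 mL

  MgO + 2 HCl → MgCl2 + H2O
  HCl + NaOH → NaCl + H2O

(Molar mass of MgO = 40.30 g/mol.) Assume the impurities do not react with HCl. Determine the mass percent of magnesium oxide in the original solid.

n(HCl) added = 0.1004 × 0.6901 = 0.06929 mol
n(NaOH) used in back-titration = 0.03205 × 0.1960 = 6.282 × 10^-3 mol
n(HCl) left over = 6.282 × 10^-3 mol (1:1 ratio)
n(HCl) consumed by analyte = 0.06929 − 6.282 × 10^-3 = 0.06300 mol
From the 1:2 ratio, n(MgO) = 1/2 × 0.06300 = 0.03150 mol
mass of MgO = 0.03150 × 40.30 = 1.270 g
% MgO = 1.270 / 1.429 × 100 = 88.84 %

88.84 %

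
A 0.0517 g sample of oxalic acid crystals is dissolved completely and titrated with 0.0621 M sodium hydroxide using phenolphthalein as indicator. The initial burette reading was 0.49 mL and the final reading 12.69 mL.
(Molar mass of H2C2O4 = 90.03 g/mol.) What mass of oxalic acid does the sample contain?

H2C2O4 + 2 NaOH → Na2C2O4 + 2 H2O
n(NaOH) = 0.0122 L × 0.0621 mol/L = 7.58 × 10^-4 mol
From the 1:2 ratio, n(H2C2O4) = 1/2 × 7.58 × 10^-4 = 3.79 × 10^-4 mol
mass of H2C2O4 = 3.79 × 10^-4 × 90.03 g/mol = 0.0341 g

0.0341 g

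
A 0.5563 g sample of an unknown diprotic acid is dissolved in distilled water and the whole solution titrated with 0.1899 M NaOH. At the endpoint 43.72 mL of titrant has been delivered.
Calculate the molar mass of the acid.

134.0 g/mol

n(NaOH) = 0.04372 L × 0.1899 mol/L = 8.302 × 10^-3 mol
From the 1:2 ratio, n(H2A) = 1/2 × 8.302 × 10^-3 = 4.151 × 10^-3 mol
M = m / n = 0.5563 g / 4.151 × 10^-3 mol = 134.0 g/mol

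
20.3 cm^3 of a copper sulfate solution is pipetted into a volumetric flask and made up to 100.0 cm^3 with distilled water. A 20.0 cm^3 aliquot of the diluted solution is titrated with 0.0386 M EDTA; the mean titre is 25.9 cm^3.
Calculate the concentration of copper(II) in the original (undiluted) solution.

Cu^2+ + EDTA^4- → [Cu(EDTA)]^2-
n(EDTA) = 0.0259 × 0.0386 = 10.00 × 10^-4 mol
n(Cu2+) in the aliquot = 10.00 × 10^-4 mol (1:1 ratio)
[Cu2+]_dilute = 10.00 × 10^-4 / 0.0200 = 0.0500 mol/L
Dilution factor = 100.0 / 20.3 = 4.926
[Cu2+]_stock = 0.0500 × 4.926 = 0.246 mol/L

0.246 M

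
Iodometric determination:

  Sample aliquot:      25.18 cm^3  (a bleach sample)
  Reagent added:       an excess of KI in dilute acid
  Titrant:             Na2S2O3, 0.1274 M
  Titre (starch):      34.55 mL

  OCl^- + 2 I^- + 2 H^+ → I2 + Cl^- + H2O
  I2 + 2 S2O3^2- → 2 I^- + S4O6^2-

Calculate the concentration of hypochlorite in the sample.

0.08740 M

n(S2O3^2-) = 0.03455 × 0.1274 = 4.402 × 10^-3 mol
n(I2) = n(S2O3^2-)/2 = 2.201 × 10^-3 mol
n(OCl^-) in the aliquot = 2.201 × 10^-3 mol (1:1 ratio)
[OCl^-] = 2.201 × 10^-3 / 0.02518 = 0.08740 mol/L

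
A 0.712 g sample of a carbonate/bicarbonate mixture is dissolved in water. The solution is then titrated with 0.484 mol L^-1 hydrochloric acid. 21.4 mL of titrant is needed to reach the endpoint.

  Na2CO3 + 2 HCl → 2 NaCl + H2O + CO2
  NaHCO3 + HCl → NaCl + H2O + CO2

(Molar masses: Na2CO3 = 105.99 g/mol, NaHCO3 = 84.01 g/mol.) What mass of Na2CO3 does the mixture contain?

n(HCl) = 0.0214 × 0.484 = 0.0104 mol
Let x = n(Na2CO3), y = n(NaHCO3).
Titrant: 2x + 1y = 0.0104;  mass: 105.99x + 84.01y = 0.712
Solving, x = 2.55 × 10^-3 mol, y = 5.26 × 10^-3 mol
mass of Na2CO3 = 2.55 × 10^-3 × 105.99 = 0.270 g

0.270 g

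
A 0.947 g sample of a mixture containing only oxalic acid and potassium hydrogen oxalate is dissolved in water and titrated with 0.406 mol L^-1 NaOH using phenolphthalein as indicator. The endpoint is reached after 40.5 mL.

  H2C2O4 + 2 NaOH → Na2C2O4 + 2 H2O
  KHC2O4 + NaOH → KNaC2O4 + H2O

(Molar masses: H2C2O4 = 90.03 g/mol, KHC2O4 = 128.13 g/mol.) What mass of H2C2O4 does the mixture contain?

n(NaOH) = 0.0405 × 0.406 = 0.0164 mol
Let x = n(H2C2O4), y = n(KHC2O4).
Titrant: 2x + 1y = 0.0164;  mass: 90.03x + 128.13y = 0.947
Solving, x = 6.98 × 10^-3 mol, y = 2.49 × 10^-3 mol
mass of H2C2O4 = 6.98 × 10^-3 × 90.03 = 0.628 g

0.628 g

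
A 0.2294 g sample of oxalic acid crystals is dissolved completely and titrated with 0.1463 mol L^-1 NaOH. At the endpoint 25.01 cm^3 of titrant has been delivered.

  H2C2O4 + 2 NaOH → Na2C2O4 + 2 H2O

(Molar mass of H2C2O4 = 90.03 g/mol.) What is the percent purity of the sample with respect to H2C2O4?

n(NaOH) = 0.02501 L × 0.1463 mol/L = 3.659 × 10^-3 mol
From the 1:2 ratio, n(H2C2O4) = 1/2 × 3.659 × 10^-3 = 1.829 × 10^-3 mol
mass of H2C2O4 = 1.829 × 10^-3 × 90.03 g/mol = 0.1647 g
% H2C2O4 = 0.1647 / 0.2294 × 100 = 71.80 %

71.80 %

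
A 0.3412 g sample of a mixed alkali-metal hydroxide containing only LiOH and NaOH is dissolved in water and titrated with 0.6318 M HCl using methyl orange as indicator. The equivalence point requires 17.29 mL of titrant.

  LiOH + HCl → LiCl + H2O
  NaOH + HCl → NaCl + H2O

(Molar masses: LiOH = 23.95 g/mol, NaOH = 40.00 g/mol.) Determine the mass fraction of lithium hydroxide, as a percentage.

n(HCl) = 0.01729 × 0.6318 = 0.01092 mol
Let x = n(LiOH), y = n(NaOH).
Titrant: 1x + 1y = 0.01092;  mass: 23.95x + 40.00y = 0.3412
Solving, x = 5.966 × 10^-3 mol, y = 4.958 × 10^-3 mol
mass of LiOH = 5.966 × 10^-3 × 23.95 = 0.1429 g
% LiOH = 0.1429 / 0.3412 × 100 = 41.88 %

41.88 %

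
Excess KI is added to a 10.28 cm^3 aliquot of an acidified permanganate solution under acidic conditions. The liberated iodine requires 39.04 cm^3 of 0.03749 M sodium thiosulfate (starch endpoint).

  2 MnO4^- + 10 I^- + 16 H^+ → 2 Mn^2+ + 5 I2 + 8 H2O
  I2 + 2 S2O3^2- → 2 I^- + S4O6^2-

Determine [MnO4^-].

0.02847 M

n(S2O3^2-) = 0.03904 × 0.03749 = 1.464 × 10^-3 mol
n(I2) = n(S2O3^2-)/2 = 7.318 × 10^-4 mol
From the 2:5 ratio, n(MnO4^-) in the aliquot = 2/5 × 7.318 × 10^-4 = 2.927 × 10^-4 mol
[MnO4^-] = 2.927 × 10^-4 / 0.01028 = 0.02847 mol/L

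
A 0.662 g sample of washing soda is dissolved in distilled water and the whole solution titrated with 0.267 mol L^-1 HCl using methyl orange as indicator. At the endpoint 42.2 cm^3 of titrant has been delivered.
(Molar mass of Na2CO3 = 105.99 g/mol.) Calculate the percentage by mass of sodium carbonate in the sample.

Na2CO3 + 2 HCl → 2 NaCl + H2O + CO2
n(HCl) = 0.0422 L × 0.267 mol/L = 0.0113 mol
From the 1:2 ratio, n(Na2CO3) = 1/2 × 0.0113 = 5.63 × 10^-3 mol
mass of Na2CO3 = 5.63 × 10^-3 × 105.99 g/mol = 0.597 g
% Na2CO3 = 0.597 / 0.662 × 100 = 90.2 %

90.2 %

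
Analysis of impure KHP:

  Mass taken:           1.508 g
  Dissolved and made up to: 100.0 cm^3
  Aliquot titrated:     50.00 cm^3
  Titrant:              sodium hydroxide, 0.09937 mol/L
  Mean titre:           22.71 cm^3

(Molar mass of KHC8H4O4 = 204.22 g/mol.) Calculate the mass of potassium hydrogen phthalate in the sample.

KHC8H4O4 + NaOH → KNaC8H4O4 + H2O
n(NaOH) per titration = 0.02271 × 0.09937 = 2.257 × 10^-3 mol
n(KHC8H4O4) in each aliquot = 2.257 × 10^-3 mol (1:1 ratio)
n(KHC8H4O4) in the whole flask = 2.257 × 10^-3 × 100.0/50.00 = 4.513 × 10^-3 mol
mass of KHC8H4O4 = 4.513 × 10^-3 × 204.22 = 0.9217 g

0.9217 g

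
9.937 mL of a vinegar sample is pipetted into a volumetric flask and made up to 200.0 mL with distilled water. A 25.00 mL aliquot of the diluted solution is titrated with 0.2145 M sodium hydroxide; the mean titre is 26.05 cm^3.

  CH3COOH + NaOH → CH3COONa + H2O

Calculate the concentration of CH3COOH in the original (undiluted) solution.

n(NaOH) = 0.02605 × 0.2145 = 5.588 × 10^-3 mol
n(CH3COOH) in the aliquot = 5.588 × 10^-3 mol (1:1 ratio)
[CH3COOH]_dilute = 5.588 × 10^-3 / 0.02500 = 0.2235 mol/L
Dilution factor = 200.0 / 9.937 = 20.13
[CH3COOH]_stock = 0.2235 × 20.13 = 4.499 mol/L

4.499 M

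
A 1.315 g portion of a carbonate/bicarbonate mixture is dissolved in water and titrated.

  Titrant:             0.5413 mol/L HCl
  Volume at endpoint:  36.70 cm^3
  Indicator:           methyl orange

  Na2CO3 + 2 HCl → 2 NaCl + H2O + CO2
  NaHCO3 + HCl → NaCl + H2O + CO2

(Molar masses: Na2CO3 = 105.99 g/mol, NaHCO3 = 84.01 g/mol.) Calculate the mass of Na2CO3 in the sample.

0.6047 g

n(HCl) = 0.03670 × 0.5413 = 0.01987 mol
Let x = n(Na2CO3), y = n(NaHCO3).
Titrant: 2x + 1y = 0.01987;  mass: 105.99x + 84.01y = 1.315
Solving, x = 5.706 × 10^-3 mol, y = 8.455 × 10^-3 mol
mass of Na2CO3 = 5.706 × 10^-3 × 105.99 = 0.6047 g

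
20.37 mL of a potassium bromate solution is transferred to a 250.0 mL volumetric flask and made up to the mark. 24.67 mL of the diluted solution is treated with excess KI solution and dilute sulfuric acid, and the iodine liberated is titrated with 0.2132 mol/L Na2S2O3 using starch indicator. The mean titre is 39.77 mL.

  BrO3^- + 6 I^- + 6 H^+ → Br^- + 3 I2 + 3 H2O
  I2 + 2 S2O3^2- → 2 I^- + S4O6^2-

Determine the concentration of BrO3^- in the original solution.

0.7030 mol/L

n(S2O3^2-) = 0.03977 × 0.2132 = 8.479 × 10^-3 mol
n(I2) = n(S2O3^2-)/2 = 4.239 × 10^-3 mol
From the 1:3 ratio, n(BrO3^-) in the aliquot = 1/3 × 4.239 × 10^-3 = 1.413 × 10^-3 mol
[BrO3^-]_dilute = 1.413 × 10^-3 / 0.02467 = 0.05728 mol/L
[BrO3^-]_original = 0.05728 × 250.0/20.37 = 0.7030 mol/L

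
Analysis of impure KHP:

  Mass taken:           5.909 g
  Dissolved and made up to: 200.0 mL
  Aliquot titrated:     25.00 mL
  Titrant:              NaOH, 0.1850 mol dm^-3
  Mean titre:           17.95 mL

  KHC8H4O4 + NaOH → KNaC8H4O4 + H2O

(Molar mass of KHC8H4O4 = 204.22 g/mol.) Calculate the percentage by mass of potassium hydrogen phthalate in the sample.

91.81 %

n(NaOH) per titration = 0.01795 × 0.1850 = 3.321 × 10^-3 mol
n(KHC8H4O4) in each aliquot = 3.321 × 10^-3 mol (1:1 ratio)
n(KHC8H4O4) in the whole flask = 3.321 × 10^-3 × 200.0/25.00 = 0.02657 mol
mass of KHC8H4O4 = 0.02657 × 204.22 = 5.425 g
% KHC8H4O4 = 5.425 / 5.909 × 100 = 91.81 %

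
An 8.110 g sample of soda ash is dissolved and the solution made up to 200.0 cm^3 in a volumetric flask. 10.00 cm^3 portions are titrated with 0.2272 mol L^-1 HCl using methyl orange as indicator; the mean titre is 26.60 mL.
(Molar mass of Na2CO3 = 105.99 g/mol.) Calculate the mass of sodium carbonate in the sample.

6.406 g

Na2CO3 + 2 HCl → 2 NaCl + H2O + CO2
n(HCl) per titration = 0.02660 × 0.2272 = 6.044 × 10^-3 mol
From the 1:2 ratio, n(Na2CO3) in each aliquot = 1/2 × 6.044 × 10^-3 = 3.022 × 10^-3 mol
n(Na2CO3) in the whole flask = 3.022 × 10^-3 × 200.0/10.00 = 0.06044 mol
mass of Na2CO3 = 0.06044 × 105.99 = 6.406 g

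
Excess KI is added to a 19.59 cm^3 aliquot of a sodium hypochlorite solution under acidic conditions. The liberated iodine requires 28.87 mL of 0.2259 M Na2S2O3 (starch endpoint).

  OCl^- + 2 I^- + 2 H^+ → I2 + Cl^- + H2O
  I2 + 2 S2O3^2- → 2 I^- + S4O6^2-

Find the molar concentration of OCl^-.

n(S2O3^2-) = 0.02887 × 0.2259 = 6.522 × 10^-3 mol
n(I2) = n(S2O3^2-)/2 = 3.261 × 10^-3 mol
n(OCl^-) in the aliquot = 3.261 × 10^-3 mol (1:1 ratio)
[OCl^-] = 3.261 × 10^-3 / 0.01959 = 0.1665 mol/L

0.1665 M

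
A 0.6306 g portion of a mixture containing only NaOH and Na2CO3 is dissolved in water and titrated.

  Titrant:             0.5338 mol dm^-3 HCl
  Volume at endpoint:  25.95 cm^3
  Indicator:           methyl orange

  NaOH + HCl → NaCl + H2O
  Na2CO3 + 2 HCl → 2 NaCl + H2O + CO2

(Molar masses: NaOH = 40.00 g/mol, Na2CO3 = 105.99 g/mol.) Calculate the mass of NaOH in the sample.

0.3186 g

n(HCl) = 0.02595 × 0.5338 = 0.01385 mol
Let x = n(NaOH), y = n(Na2CO3).
Titrant: 1x + 2y = 0.01385;  mass: 40.00x + 105.99y = 0.6306
Solving, x = 7.964 × 10^-3 mol, y = 2.944 × 10^-3 mol
mass of NaOH = 7.964 × 10^-3 × 40.00 = 0.3186 g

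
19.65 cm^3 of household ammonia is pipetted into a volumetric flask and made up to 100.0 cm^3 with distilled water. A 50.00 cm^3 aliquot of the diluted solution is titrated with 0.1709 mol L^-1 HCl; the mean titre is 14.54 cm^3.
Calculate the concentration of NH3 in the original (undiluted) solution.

0.2529 mol/L

NH3 + HCl → NH4Cl
n(HCl) = 0.01454 × 0.1709 = 2.485 × 10^-3 mol
n(NH3) in the aliquot = 2.485 × 10^-3 mol (1:1 ratio)
[NH3]_dilute = 2.485 × 10^-3 / 0.05000 = 0.04970 mol/L
Dilution factor = 100.0 / 19.65 = 5.089
[NH3]_stock = 0.04970 × 5.089 = 0.2529 mol/L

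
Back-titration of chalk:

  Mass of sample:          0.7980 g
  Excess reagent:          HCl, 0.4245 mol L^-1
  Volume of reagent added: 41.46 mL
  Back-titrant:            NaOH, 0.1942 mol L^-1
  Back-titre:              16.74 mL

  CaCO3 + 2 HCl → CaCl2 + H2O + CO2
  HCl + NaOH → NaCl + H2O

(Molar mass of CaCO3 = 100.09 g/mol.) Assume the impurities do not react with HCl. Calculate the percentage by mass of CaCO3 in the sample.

89.99 %

n(HCl) added = 0.04146 × 0.4245 = 0.01760 mol
n(NaOH) used in back-titration = 0.01674 × 0.1942 = 3.251 × 10^-3 mol
n(HCl) left over = 3.251 × 10^-3 mol (1:1 ratio)
n(HCl) consumed by analyte = 0.01760 − 3.251 × 10^-3 = 0.01435 mol
From the 1:2 ratio, n(CaCO3) = 1/2 × 0.01435 = 7.174 × 10^-3 mol
mass of CaCO3 = 7.174 × 10^-3 × 100.09 = 0.7181 g
% CaCO3 = 0.7181 / 0.7980 × 100 = 89.99 %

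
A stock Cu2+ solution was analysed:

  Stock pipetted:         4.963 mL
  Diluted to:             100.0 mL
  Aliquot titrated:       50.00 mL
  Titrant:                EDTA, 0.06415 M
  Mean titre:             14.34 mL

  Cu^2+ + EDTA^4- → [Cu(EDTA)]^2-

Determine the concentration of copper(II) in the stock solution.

n(EDTA) = 0.01434 × 0.06415 = 9.199 × 10^-4 mol
n(Cu2+) in the aliquot = 9.199 × 10^-4 mol (1:1 ratio)
[Cu2+]_dilute = 9.199 × 10^-4 / 0.05000 = 0.01840 mol/L
Dilution factor = 100.0 / 4.963 = 20.15
[Cu2+]_stock = 0.01840 × 20.15 = 0.3707 mol/L

0.3707 M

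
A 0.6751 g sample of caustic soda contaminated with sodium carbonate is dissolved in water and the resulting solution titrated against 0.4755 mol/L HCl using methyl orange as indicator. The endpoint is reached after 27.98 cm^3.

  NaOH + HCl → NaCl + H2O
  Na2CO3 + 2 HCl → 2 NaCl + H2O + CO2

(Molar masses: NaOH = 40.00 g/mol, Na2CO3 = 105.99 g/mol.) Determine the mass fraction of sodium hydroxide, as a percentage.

n(HCl) = 0.02798 × 0.4755 = 0.01330 mol
Let x = n(NaOH), y = n(Na2CO3).
Titrant: 1x + 2y = 0.01330;  mass: 40.00x + 105.99y = 0.6751
Solving, x = 2.306 × 10^-3 mol, y = 5.499 × 10^-3 mol
mass of NaOH = 2.306 × 10^-3 × 40.00 = 0.09226 g
% NaOH = 0.09226 / 0.6751 × 100 = 13.67 %

13.67 %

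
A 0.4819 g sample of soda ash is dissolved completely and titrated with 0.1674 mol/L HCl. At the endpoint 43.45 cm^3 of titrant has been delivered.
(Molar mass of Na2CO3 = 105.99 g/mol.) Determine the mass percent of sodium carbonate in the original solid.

Na2CO3 + 2 HCl → 2 NaCl + H2O + CO2
n(HCl) = 0.04345 L × 0.1674 mol/L = 7.274 × 10^-3 mol
From the 1:2 ratio, n(Na2CO3) = 1/2 × 7.274 × 10^-3 = 3.637 × 10^-3 mol
mass of Na2CO3 = 3.637 × 10^-3 × 105.99 g/mol = 0.3855 g
% Na2CO3 = 0.3855 / 0.4819 × 100 = 79.99 %

79.99 %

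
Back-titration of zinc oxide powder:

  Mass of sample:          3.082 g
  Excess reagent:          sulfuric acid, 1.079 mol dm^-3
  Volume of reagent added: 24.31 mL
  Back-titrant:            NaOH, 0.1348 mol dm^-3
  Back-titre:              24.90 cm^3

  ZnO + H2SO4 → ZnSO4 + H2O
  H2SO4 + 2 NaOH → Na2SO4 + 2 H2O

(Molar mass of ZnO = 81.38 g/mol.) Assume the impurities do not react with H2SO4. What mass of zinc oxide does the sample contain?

1.998 g

n(H2SO4) added = 0.02431 × 1.079 = 0.02623 mol
n(NaOH) used in back-titration = 0.02490 × 0.1348 = 3.357 × 10^-3 mol
From the 1:2 ratio, n(H2SO4) left over = 1/2 × 3.357 × 10^-3 = 1.678 × 10^-3 mol
n(H2SO4) consumed by analyte = 0.02623 − 1.678 × 10^-3 = 0.02455 mol
n(ZnO) = 0.02455 mol (1:1 ratio)
mass of ZnO = 0.02455 × 81.38 = 1.998 g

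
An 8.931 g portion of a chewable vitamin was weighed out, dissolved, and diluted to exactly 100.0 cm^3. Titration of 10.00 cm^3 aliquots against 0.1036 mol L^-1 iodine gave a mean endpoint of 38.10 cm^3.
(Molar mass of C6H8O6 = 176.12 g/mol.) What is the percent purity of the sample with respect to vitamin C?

77.84 %

C6H8O6 + I2 → C6H6O6 + 2 HI
n(I2) per titration = 0.03810 × 0.1036 = 3.947 × 10^-3 mol
n(C6H8O6) in each aliquot = 3.947 × 10^-3 mol (1:1 ratio)
n(C6H8O6) in the whole flask = 3.947 × 10^-3 × 100.0/10.00 = 0.03947 mol
mass of C6H8O6 = 0.03947 × 176.12 = 6.952 g
% C6H8O6 = 6.952 / 8.931 × 100 = 77.84 %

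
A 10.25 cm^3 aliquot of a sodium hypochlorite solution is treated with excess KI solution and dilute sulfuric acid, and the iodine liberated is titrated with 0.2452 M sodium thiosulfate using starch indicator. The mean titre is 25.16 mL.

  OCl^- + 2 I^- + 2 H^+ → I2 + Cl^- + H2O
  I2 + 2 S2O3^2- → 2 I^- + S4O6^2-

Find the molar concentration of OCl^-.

0.3009 M

n(S2O3^2-) = 0.02516 × 0.2452 = 6.169 × 10^-3 mol
n(I2) = n(S2O3^2-)/2 = 3.085 × 10^-3 mol
n(OCl^-) in the aliquot = 3.085 × 10^-3 mol (1:1 ratio)
[OCl^-] = 3.085 × 10^-3 / 0.01025 = 0.3009 mol/L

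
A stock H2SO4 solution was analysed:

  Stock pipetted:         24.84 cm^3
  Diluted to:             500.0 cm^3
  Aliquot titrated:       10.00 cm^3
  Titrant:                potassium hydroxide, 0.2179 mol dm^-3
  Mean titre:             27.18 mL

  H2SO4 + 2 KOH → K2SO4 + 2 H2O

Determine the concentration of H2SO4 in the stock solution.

5.961 mol/L

n(KOH) = 0.02718 × 0.2179 = 5.923 × 10^-3 mol
From the 1:2 ratio, n(H2SO4) in the aliquot = 1/2 × 5.923 × 10^-3 = 2.961 × 10^-3 mol
[H2SO4]_dilute = 2.961 × 10^-3 / 0.01000 = 0.2961 mol/L
Dilution factor = 500.0 / 24.84 = 20.13
[H2SO4]_stock = 0.2961 × 20.13 = 5.961 mol/L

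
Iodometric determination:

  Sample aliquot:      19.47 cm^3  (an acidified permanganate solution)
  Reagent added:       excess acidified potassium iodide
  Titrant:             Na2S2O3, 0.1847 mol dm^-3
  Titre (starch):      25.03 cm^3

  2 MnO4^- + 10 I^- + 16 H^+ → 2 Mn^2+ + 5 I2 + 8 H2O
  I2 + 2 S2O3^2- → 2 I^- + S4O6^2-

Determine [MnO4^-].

n(S2O3^2-) = 0.02503 × 0.1847 = 4.623 × 10^-3 mol
n(I2) = n(S2O3^2-)/2 = 2.312 × 10^-3 mol
From the 2:5 ratio, n(MnO4^-) in the aliquot = 2/5 × 2.312 × 10^-3 = 9.246 × 10^-4 mol
[MnO4^-] = 9.246 × 10^-4 / 0.01947 = 0.04749 mol/L

0.04749 mol/L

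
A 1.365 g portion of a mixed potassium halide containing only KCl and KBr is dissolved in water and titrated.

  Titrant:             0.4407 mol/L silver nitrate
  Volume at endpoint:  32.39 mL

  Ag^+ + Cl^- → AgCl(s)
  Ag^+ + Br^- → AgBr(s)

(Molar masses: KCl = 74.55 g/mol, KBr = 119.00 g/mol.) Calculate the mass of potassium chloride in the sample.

n(AgNO3) = 0.03239 × 0.4407 = 0.01427 mol
Let x = n(KCl), y = n(KBr).
Titrant: 1x + 1y = 0.01427;  mass: 74.55x + 119.00y = 1.365
Solving, x = 7.506 × 10^-3 mol, y = 6.768 × 10^-3 mol
mass of KCl = 7.506 × 10^-3 × 74.55 = 0.5596 g

0.5596 g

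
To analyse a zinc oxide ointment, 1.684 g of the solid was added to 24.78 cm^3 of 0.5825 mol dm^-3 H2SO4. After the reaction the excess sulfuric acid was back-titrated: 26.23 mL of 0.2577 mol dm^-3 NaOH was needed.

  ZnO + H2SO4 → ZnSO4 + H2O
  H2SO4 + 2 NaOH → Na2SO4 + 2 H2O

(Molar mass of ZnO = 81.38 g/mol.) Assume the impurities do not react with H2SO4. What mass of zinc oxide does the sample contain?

0.8996 g

n(H2SO4) added = 0.02478 × 0.5825 = 0.01443 mol
n(NaOH) used in back-titration = 0.02623 × 0.2577 = 6.759 × 10^-3 mol
From the 1:2 ratio, n(H2SO4) left over = 1/2 × 6.759 × 10^-3 = 3.380 × 10^-3 mol
n(H2SO4) consumed by analyte = 0.01443 − 3.380 × 10^-3 = 0.01105 mol
n(ZnO) = 0.01105 mol (1:1 ratio)
mass of ZnO = 0.01105 × 81.38 = 0.8996 g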